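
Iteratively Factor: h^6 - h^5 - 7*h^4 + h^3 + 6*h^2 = (h - 1)*(h^5 - 7*h^3 - 6*h^2) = (h - 3)*(h - 1)*(h^4 + 3*h^3 + 2*h^2) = (h - 3)*(h - 1)*(h + 1)*(h^3 + 2*h^2) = h*(h - 3)*(h - 1)*(h + 1)*(h^2 + 2*h) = h*(h - 3)*(h - 1)*(h + 1)*(h + 2)*(h)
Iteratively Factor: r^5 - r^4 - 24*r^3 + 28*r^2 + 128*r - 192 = (r + 3)*(r^4 - 4*r^3 - 12*r^2 + 64*r - 64) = (r - 4)*(r + 3)*(r^3 - 12*r + 16) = (r - 4)*(r - 2)*(r + 3)*(r^2 + 2*r - 8) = (r - 4)*(r - 2)^2*(r + 3)*(r + 4)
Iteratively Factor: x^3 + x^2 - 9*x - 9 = (x + 3)*(x^2 - 2*x - 3) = (x - 3)*(x + 3)*(x + 1)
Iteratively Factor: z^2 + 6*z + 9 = (z + 3)*(z + 3)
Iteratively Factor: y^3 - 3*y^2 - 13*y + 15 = (y + 3)*(y^2 - 6*y + 5) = (y - 1)*(y + 3)*(y - 5)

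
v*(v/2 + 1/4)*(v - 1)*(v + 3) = v^4/2 + 5*v^3/4 - v^2 - 3*v/4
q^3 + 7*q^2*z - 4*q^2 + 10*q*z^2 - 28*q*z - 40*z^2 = (q - 4)*(q + 2*z)*(q + 5*z)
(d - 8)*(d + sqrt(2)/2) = d^2 - 8*d + sqrt(2)*d/2 - 4*sqrt(2)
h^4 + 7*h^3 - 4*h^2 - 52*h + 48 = (h - 2)*(h - 1)*(h + 4)*(h + 6)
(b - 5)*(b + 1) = b^2 - 4*b - 5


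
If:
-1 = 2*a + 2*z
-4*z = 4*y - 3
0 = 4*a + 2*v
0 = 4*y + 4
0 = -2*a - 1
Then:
No Solution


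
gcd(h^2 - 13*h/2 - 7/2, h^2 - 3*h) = 1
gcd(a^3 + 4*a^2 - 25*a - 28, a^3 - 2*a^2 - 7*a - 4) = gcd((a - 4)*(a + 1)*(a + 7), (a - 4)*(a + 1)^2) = a^2 - 3*a - 4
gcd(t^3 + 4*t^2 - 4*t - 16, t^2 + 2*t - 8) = t^2 + 2*t - 8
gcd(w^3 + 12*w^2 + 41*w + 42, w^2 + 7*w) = w + 7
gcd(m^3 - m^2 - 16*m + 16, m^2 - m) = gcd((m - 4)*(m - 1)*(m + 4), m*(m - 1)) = m - 1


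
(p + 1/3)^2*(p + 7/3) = p^3 + 3*p^2 + 5*p/3 + 7/27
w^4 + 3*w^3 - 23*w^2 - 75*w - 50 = (w - 5)*(w + 1)*(w + 2)*(w + 5)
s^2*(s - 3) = s^3 - 3*s^2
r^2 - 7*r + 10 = (r - 5)*(r - 2)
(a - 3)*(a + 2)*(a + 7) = a^3 + 6*a^2 - 13*a - 42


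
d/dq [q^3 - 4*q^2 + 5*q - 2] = 3*q^2 - 8*q + 5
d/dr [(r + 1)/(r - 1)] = -2/(r - 1)^2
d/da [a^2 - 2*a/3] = 2*a - 2/3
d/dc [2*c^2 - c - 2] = 4*c - 1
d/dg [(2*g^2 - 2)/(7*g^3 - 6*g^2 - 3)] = 2*g*(14*g^3 - 12*g^2 - 3*(7*g - 4)*(g^2 - 1) - 6)/(-7*g^3 + 6*g^2 + 3)^2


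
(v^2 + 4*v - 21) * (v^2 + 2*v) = v^4 + 6*v^3 - 13*v^2 - 42*v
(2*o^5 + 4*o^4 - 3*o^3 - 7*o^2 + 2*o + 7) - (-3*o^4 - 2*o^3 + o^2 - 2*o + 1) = 2*o^5 + 7*o^4 - o^3 - 8*o^2 + 4*o + 6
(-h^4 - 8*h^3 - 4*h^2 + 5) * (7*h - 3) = -7*h^5 - 53*h^4 - 4*h^3 + 12*h^2 + 35*h - 15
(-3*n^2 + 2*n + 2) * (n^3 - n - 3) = -3*n^5 + 2*n^4 + 5*n^3 + 7*n^2 - 8*n - 6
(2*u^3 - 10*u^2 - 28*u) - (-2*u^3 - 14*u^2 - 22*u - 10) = 4*u^3 + 4*u^2 - 6*u + 10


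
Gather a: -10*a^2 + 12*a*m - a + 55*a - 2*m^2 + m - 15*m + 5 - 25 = -10*a^2 + a*(12*m + 54) - 2*m^2 - 14*m - 20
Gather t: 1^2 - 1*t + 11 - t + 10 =22 - 2*t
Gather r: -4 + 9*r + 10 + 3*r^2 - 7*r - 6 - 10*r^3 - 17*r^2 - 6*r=-10*r^3 - 14*r^2 - 4*r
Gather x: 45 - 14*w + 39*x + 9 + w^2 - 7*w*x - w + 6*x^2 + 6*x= w^2 - 15*w + 6*x^2 + x*(45 - 7*w) + 54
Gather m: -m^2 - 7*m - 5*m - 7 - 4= -m^2 - 12*m - 11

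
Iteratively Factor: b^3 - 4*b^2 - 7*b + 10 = (b + 2)*(b^2 - 6*b + 5) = (b - 5)*(b + 2)*(b - 1)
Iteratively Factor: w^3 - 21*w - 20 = (w + 1)*(w^2 - w - 20) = (w + 1)*(w + 4)*(w - 5)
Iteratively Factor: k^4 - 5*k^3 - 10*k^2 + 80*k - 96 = (k - 3)*(k^3 - 2*k^2 - 16*k + 32) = (k - 4)*(k - 3)*(k^2 + 2*k - 8) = (k - 4)*(k - 3)*(k - 2)*(k + 4)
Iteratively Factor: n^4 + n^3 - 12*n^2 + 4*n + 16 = (n - 2)*(n^3 + 3*n^2 - 6*n - 8) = (n - 2)*(n + 1)*(n^2 + 2*n - 8) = (n - 2)^2*(n + 1)*(n + 4)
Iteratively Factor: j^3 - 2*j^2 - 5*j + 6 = (j - 3)*(j^2 + j - 2) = (j - 3)*(j + 2)*(j - 1)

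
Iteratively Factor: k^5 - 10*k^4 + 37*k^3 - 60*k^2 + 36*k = (k - 2)*(k^4 - 8*k^3 + 21*k^2 - 18*k) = (k - 3)*(k - 2)*(k^3 - 5*k^2 + 6*k) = k*(k - 3)*(k - 2)*(k^2 - 5*k + 6) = k*(k - 3)^2*(k - 2)*(k - 2)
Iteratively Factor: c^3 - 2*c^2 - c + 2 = (c - 2)*(c^2 - 1) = (c - 2)*(c - 1)*(c + 1)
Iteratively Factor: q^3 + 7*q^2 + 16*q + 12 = (q + 3)*(q^2 + 4*q + 4) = (q + 2)*(q + 3)*(q + 2)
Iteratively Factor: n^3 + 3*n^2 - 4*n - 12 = (n + 2)*(n^2 + n - 6) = (n - 2)*(n + 2)*(n + 3)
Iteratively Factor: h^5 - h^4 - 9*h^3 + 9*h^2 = (h - 3)*(h^4 + 2*h^3 - 3*h^2) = (h - 3)*(h - 1)*(h^3 + 3*h^2) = h*(h - 3)*(h - 1)*(h^2 + 3*h) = h*(h - 3)*(h - 1)*(h + 3)*(h)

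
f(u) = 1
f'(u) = 0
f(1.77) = 1.00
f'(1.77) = 0.00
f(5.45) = 1.00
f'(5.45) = 0.00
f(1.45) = 1.00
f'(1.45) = 0.00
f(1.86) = 1.00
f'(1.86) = 0.00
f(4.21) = 1.00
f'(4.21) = 0.00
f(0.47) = 1.00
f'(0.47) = 0.00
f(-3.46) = 1.00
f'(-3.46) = 0.00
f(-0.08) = 1.00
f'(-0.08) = 0.00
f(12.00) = 1.00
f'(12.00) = 0.00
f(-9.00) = 1.00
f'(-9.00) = 0.00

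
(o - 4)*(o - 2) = o^2 - 6*o + 8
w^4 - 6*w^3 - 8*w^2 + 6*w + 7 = (w - 7)*(w - 1)*(w + 1)^2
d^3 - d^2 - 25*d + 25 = (d - 5)*(d - 1)*(d + 5)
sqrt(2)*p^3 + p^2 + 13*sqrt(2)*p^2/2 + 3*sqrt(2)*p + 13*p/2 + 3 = (p + 6)*(p + sqrt(2)/2)*(sqrt(2)*p + sqrt(2)/2)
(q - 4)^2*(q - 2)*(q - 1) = q^4 - 11*q^3 + 42*q^2 - 64*q + 32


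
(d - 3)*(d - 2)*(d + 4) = d^3 - d^2 - 14*d + 24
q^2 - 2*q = q*(q - 2)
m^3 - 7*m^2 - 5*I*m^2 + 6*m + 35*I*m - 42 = (m - 7)*(m - 6*I)*(m + I)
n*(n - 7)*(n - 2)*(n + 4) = n^4 - 5*n^3 - 22*n^2 + 56*n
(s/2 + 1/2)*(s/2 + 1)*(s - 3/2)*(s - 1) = s^4/4 + s^3/8 - s^2 - s/8 + 3/4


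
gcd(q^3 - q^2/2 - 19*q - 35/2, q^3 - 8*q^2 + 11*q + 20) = q^2 - 4*q - 5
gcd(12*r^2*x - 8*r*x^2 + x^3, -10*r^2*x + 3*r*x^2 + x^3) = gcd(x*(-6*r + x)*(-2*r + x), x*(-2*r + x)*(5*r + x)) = -2*r*x + x^2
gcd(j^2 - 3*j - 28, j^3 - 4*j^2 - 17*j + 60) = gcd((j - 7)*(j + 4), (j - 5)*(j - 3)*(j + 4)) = j + 4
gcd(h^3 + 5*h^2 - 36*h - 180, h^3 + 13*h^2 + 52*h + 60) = h^2 + 11*h + 30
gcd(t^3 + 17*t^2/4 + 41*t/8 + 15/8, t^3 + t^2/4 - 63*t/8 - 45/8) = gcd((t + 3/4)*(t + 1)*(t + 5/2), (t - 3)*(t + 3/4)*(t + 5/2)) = t^2 + 13*t/4 + 15/8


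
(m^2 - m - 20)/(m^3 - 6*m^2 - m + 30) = (m + 4)/(m^2 - m - 6)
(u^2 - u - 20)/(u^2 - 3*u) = (u^2 - u - 20)/(u*(u - 3))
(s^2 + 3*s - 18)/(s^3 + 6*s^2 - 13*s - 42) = (s + 6)/(s^2 + 9*s + 14)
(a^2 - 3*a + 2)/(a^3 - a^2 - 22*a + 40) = (a - 1)/(a^2 + a - 20)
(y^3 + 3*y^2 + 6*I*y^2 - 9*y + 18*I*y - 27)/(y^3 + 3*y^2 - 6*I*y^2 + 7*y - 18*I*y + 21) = (y^2 + 6*I*y - 9)/(y^2 - 6*I*y + 7)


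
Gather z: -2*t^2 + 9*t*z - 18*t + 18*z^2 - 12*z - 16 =-2*t^2 - 18*t + 18*z^2 + z*(9*t - 12) - 16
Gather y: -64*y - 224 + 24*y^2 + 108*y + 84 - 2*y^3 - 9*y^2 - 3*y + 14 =-2*y^3 + 15*y^2 + 41*y - 126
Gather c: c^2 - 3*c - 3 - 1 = c^2 - 3*c - 4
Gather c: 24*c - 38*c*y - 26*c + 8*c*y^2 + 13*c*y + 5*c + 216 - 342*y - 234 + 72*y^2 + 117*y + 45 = c*(8*y^2 - 25*y + 3) + 72*y^2 - 225*y + 27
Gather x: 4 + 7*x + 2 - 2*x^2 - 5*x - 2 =-2*x^2 + 2*x + 4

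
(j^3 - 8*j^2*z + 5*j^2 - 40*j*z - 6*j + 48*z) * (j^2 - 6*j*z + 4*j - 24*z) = j^5 - 14*j^4*z + 9*j^4 + 48*j^3*z^2 - 126*j^3*z + 14*j^3 + 432*j^2*z^2 - 196*j^2*z - 24*j^2 + 672*j*z^2 + 336*j*z - 1152*z^2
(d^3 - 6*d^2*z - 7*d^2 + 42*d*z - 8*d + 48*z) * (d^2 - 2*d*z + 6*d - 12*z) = d^5 - 8*d^4*z - d^4 + 12*d^3*z^2 + 8*d^3*z - 50*d^3 - 12*d^2*z^2 + 400*d^2*z - 48*d^2 - 600*d*z^2 + 384*d*z - 576*z^2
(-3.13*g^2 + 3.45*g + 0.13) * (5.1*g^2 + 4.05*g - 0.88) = -15.963*g^4 + 4.9185*g^3 + 17.3899*g^2 - 2.5095*g - 0.1144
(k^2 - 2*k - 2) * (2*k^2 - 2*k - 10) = 2*k^4 - 6*k^3 - 10*k^2 + 24*k + 20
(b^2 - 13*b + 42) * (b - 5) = b^3 - 18*b^2 + 107*b - 210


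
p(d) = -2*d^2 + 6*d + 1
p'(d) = 6 - 4*d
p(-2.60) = -28.12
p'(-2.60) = 16.40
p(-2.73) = -30.29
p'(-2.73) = 16.92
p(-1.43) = -11.67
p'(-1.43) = 11.72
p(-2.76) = -30.80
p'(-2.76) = 17.04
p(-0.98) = -6.80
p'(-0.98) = 9.92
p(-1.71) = -15.11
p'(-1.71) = 12.84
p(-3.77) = -50.05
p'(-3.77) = 21.08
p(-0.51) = -2.58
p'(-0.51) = 8.04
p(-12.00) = -359.00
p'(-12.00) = 54.00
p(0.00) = 1.00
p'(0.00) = 6.00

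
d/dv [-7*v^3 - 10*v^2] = v*(-21*v - 20)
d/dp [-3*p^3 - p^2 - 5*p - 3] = -9*p^2 - 2*p - 5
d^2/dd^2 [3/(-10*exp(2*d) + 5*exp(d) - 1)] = 15*(-10*(4*exp(d) - 1)^2*exp(d) + (8*exp(d) - 1)*(10*exp(2*d) - 5*exp(d) + 1))*exp(d)/(10*exp(2*d) - 5*exp(d) + 1)^3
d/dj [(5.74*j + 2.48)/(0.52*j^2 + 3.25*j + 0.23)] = (2.9848*j^2 + 18.655*j - (1.04*j + 3.25)*(5.74*j + 2.48) + 1.3202)/(0.52*j^2 + 3.25*j + 0.23)^2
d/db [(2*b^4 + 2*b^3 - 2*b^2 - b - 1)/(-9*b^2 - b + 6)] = (-36*b^5 - 24*b^4 + 44*b^3 + 29*b^2 - 42*b - 7)/(81*b^4 + 18*b^3 - 107*b^2 - 12*b + 36)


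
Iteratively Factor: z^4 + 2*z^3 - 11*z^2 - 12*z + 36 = (z + 3)*(z^3 - z^2 - 8*z + 12) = (z - 2)*(z + 3)*(z^2 + z - 6) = (z - 2)*(z + 3)^2*(z - 2)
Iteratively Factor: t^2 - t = (t)*(t - 1)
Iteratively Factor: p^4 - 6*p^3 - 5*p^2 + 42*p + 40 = (p + 2)*(p^3 - 8*p^2 + 11*p + 20) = (p - 4)*(p + 2)*(p^2 - 4*p - 5) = (p - 4)*(p + 1)*(p + 2)*(p - 5)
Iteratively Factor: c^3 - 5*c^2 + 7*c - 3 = (c - 1)*(c^2 - 4*c + 3) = (c - 1)^2*(c - 3)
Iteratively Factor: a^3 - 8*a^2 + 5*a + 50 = (a + 2)*(a^2 - 10*a + 25) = (a - 5)*(a + 2)*(a - 5)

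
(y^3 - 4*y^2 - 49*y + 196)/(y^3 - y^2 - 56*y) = (y^2 - 11*y + 28)/(y*(y - 8))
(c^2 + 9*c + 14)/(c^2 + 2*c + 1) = (c^2 + 9*c + 14)/(c^2 + 2*c + 1)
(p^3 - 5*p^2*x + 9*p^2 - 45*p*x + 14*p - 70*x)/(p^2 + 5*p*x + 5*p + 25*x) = (p^3 - 5*p^2*x + 9*p^2 - 45*p*x + 14*p - 70*x)/(p^2 + 5*p*x + 5*p + 25*x)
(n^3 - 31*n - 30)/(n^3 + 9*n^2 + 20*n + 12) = (n^2 - n - 30)/(n^2 + 8*n + 12)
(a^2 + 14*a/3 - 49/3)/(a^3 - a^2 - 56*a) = (a - 7/3)/(a*(a - 8))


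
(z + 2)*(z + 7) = z^2 + 9*z + 14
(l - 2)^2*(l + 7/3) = l^3 - 5*l^2/3 - 16*l/3 + 28/3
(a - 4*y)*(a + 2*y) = a^2 - 2*a*y - 8*y^2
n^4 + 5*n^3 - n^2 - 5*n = n*(n - 1)*(n + 1)*(n + 5)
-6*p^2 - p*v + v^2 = (-3*p + v)*(2*p + v)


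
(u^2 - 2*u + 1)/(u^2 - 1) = (u - 1)/(u + 1)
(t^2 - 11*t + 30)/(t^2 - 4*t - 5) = (t - 6)/(t + 1)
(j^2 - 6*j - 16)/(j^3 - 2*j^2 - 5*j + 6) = (j - 8)/(j^2 - 4*j + 3)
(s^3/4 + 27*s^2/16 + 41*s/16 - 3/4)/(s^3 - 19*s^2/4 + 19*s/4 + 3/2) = (4*s^3 + 27*s^2 + 41*s - 12)/(4*(4*s^3 - 19*s^2 + 19*s + 6))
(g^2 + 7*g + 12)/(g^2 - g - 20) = (g + 3)/(g - 5)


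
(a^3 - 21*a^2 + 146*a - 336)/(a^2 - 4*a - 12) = (a^2 - 15*a + 56)/(a + 2)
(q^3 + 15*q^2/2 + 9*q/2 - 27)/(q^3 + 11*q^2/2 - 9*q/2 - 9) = (q + 3)/(q + 1)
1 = 1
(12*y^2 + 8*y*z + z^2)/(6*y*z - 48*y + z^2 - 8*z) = (2*y + z)/(z - 8)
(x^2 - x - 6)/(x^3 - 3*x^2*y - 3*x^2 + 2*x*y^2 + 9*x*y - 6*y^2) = (x + 2)/(x^2 - 3*x*y + 2*y^2)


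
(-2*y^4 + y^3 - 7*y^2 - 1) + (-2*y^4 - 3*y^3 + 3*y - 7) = -4*y^4 - 2*y^3 - 7*y^2 + 3*y - 8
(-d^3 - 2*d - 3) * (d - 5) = -d^4 + 5*d^3 - 2*d^2 + 7*d + 15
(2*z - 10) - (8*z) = -6*z - 10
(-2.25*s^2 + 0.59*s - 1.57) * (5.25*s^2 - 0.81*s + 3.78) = -11.8125*s^4 + 4.92*s^3 - 17.2254*s^2 + 3.5019*s - 5.9346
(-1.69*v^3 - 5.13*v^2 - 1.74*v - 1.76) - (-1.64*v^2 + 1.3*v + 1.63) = -1.69*v^3 - 3.49*v^2 - 3.04*v - 3.39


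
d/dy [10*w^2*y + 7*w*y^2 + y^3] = 10*w^2 + 14*w*y + 3*y^2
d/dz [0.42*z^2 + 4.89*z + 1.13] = 0.84*z + 4.89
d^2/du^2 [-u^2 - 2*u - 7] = -2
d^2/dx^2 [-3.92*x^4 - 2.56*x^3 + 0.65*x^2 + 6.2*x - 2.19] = -47.04*x^2 - 15.36*x + 1.3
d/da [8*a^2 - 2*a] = 16*a - 2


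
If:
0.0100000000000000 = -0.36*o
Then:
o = -0.03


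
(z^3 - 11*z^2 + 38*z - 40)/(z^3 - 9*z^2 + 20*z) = (z - 2)/z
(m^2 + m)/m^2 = (m + 1)/m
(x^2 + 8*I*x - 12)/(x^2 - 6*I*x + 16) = (x + 6*I)/(x - 8*I)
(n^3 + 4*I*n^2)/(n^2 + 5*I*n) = n*(n + 4*I)/(n + 5*I)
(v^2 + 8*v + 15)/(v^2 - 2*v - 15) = (v + 5)/(v - 5)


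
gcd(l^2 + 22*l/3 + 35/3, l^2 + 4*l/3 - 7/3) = l + 7/3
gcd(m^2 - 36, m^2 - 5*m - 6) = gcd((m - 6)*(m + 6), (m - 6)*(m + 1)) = m - 6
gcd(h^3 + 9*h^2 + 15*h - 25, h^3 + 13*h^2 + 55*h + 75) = h^2 + 10*h + 25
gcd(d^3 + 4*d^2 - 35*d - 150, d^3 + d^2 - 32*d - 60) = d^2 - d - 30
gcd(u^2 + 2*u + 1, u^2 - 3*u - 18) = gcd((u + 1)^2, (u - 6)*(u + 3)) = 1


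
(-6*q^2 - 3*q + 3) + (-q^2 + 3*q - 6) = -7*q^2 - 3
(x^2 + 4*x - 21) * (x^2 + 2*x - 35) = x^4 + 6*x^3 - 48*x^2 - 182*x + 735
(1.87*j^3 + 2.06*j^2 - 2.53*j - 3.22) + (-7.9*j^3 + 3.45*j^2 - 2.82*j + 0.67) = -6.03*j^3 + 5.51*j^2 - 5.35*j - 2.55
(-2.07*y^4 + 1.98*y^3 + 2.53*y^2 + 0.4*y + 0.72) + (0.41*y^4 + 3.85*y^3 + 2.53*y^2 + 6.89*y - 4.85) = -1.66*y^4 + 5.83*y^3 + 5.06*y^2 + 7.29*y - 4.13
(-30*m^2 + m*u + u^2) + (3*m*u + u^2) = -30*m^2 + 4*m*u + 2*u^2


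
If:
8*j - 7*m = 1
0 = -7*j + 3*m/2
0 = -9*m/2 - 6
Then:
No Solution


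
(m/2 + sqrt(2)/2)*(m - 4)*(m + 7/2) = m^3/2 - m^2/4 + sqrt(2)*m^2/2 - 7*m - sqrt(2)*m/4 - 7*sqrt(2)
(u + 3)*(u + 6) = u^2 + 9*u + 18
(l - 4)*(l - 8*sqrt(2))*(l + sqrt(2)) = l^3 - 7*sqrt(2)*l^2 - 4*l^2 - 16*l + 28*sqrt(2)*l + 64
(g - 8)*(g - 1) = g^2 - 9*g + 8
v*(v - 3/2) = v^2 - 3*v/2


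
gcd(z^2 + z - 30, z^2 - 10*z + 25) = z - 5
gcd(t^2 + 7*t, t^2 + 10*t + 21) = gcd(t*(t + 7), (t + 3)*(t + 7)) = t + 7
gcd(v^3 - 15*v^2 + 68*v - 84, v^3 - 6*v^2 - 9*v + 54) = v - 6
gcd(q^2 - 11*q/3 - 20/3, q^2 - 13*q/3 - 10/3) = q - 5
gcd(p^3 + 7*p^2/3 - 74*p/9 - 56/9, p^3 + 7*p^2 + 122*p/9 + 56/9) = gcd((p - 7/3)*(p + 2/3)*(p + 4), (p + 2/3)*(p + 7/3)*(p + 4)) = p^2 + 14*p/3 + 8/3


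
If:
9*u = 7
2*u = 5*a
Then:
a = 14/45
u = 7/9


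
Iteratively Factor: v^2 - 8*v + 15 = (v - 3)*(v - 5)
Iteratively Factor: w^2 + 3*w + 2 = (w + 1)*(w + 2)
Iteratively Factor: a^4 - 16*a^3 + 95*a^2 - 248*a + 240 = (a - 5)*(a^3 - 11*a^2 + 40*a - 48) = (a - 5)*(a - 3)*(a^2 - 8*a + 16) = (a - 5)*(a - 4)*(a - 3)*(a - 4)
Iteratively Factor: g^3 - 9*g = (g - 3)*(g^2 + 3*g) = g*(g - 3)*(g + 3)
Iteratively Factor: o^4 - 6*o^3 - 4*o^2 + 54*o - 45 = (o - 1)*(o^3 - 5*o^2 - 9*o + 45) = (o - 5)*(o - 1)*(o^2 - 9) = (o - 5)*(o - 1)*(o + 3)*(o - 3)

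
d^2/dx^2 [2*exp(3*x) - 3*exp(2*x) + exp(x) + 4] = (18*exp(2*x) - 12*exp(x) + 1)*exp(x)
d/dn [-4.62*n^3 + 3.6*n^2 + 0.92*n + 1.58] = -13.86*n^2 + 7.2*n + 0.92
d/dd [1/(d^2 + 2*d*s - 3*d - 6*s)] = (-2*d - 2*s + 3)/(d^2 + 2*d*s - 3*d - 6*s)^2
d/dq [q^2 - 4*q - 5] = 2*q - 4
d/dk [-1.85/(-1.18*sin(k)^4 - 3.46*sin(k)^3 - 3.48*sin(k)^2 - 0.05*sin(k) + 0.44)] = (-19.425*sin(k) + 2.183*sin(3*k) + 9.6015*cos(2*k) - 9.694)*cos(k)/(1.18*sin(k)^4 + 3.46*sin(k)^3 + 3.48*sin(k)^2 + 0.05*sin(k) - 0.44)^2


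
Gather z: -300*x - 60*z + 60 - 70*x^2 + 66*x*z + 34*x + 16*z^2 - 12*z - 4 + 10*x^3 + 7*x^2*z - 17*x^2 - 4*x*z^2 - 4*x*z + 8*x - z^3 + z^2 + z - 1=10*x^3 - 87*x^2 - 258*x - z^3 + z^2*(17 - 4*x) + z*(7*x^2 + 62*x - 71) + 55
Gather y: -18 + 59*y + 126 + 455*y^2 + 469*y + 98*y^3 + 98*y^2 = 98*y^3 + 553*y^2 + 528*y + 108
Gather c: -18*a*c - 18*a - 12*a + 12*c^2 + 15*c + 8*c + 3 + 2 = -30*a + 12*c^2 + c*(23 - 18*a) + 5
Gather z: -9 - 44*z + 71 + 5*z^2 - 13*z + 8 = 5*z^2 - 57*z + 70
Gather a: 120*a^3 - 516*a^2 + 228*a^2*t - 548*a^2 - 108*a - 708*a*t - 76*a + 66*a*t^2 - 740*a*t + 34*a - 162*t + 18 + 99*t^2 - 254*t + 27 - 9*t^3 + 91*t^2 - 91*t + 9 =120*a^3 + a^2*(228*t - 1064) + a*(66*t^2 - 1448*t - 150) - 9*t^3 + 190*t^2 - 507*t + 54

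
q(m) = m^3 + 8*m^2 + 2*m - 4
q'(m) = 3*m^2 + 16*m + 2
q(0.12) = -3.64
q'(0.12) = 3.96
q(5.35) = 388.81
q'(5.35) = 173.47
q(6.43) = 605.47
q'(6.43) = 228.91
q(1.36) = 16.03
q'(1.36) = 29.31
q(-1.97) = 15.46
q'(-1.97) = -17.88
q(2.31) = 55.64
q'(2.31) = 54.97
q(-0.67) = -2.05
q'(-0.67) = -7.37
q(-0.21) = -4.08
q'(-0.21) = -1.23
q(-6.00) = 56.00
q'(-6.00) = 14.00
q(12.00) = 2900.00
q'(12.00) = 626.00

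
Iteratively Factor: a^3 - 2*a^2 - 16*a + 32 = (a - 2)*(a^2 - 16) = (a - 4)*(a - 2)*(a + 4)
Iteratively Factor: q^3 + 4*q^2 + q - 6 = (q + 2)*(q^2 + 2*q - 3) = (q + 2)*(q + 3)*(q - 1)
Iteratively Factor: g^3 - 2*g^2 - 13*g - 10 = (g - 5)*(g^2 + 3*g + 2) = (g - 5)*(g + 2)*(g + 1)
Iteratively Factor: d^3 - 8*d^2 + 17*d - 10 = (d - 5)*(d^2 - 3*d + 2) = (d - 5)*(d - 1)*(d - 2)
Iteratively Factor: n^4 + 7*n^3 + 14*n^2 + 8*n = (n + 4)*(n^3 + 3*n^2 + 2*n) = n*(n + 4)*(n^2 + 3*n + 2) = n*(n + 1)*(n + 4)*(n + 2)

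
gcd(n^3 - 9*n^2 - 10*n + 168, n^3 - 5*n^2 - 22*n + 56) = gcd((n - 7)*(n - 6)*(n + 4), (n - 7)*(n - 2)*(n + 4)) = n^2 - 3*n - 28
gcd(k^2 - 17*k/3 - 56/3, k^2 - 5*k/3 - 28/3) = k + 7/3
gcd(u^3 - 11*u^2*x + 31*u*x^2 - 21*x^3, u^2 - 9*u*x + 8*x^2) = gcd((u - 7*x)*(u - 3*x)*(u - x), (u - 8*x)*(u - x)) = -u + x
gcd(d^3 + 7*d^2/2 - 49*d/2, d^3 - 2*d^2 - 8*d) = d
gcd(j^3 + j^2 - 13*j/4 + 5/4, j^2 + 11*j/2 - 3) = j - 1/2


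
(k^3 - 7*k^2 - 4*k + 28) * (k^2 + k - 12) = k^5 - 6*k^4 - 23*k^3 + 108*k^2 + 76*k - 336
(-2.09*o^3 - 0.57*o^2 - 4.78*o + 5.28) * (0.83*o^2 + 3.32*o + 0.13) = -1.7347*o^5 - 7.4119*o^4 - 6.1315*o^3 - 11.5613*o^2 + 16.9082*o + 0.6864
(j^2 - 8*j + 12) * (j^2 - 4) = j^4 - 8*j^3 + 8*j^2 + 32*j - 48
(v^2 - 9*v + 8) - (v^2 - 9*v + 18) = -10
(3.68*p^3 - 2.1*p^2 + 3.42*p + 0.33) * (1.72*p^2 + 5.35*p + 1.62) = 6.3296*p^5 + 16.076*p^4 + 0.609000000000001*p^3 + 15.4626*p^2 + 7.3059*p + 0.5346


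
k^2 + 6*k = k*(k + 6)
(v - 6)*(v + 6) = v^2 - 36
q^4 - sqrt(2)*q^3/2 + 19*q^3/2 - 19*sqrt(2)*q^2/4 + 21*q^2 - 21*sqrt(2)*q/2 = q*(q + 7/2)*(q + 6)*(q - sqrt(2)/2)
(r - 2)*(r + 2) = r^2 - 4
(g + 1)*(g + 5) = g^2 + 6*g + 5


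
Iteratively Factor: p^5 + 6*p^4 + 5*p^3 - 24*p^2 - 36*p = (p)*(p^4 + 6*p^3 + 5*p^2 - 24*p - 36) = p*(p + 2)*(p^3 + 4*p^2 - 3*p - 18) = p*(p - 2)*(p + 2)*(p^2 + 6*p + 9) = p*(p - 2)*(p + 2)*(p + 3)*(p + 3)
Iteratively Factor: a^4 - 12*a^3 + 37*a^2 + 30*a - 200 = (a - 5)*(a^3 - 7*a^2 + 2*a + 40) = (a - 5)^2*(a^2 - 2*a - 8) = (a - 5)^2*(a - 4)*(a + 2)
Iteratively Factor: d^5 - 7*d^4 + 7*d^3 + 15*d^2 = (d - 5)*(d^4 - 2*d^3 - 3*d^2) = (d - 5)*(d - 3)*(d^3 + d^2) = (d - 5)*(d - 3)*(d + 1)*(d^2) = d*(d - 5)*(d - 3)*(d + 1)*(d)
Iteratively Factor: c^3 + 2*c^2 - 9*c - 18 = (c + 3)*(c^2 - c - 6) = (c + 2)*(c + 3)*(c - 3)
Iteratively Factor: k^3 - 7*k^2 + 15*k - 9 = (k - 3)*(k^2 - 4*k + 3) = (k - 3)*(k - 1)*(k - 3)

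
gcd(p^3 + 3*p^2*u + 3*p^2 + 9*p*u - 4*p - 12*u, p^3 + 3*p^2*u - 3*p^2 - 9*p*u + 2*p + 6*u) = p^2 + 3*p*u - p - 3*u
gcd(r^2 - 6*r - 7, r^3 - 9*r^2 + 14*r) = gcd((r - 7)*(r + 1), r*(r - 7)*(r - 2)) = r - 7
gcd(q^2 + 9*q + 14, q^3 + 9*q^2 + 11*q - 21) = q + 7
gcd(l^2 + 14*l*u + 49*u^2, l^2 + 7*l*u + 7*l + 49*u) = l + 7*u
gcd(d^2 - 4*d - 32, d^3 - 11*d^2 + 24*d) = d - 8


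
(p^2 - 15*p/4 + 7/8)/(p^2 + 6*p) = (8*p^2 - 30*p + 7)/(8*p*(p + 6))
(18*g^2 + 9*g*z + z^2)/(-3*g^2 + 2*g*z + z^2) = (6*g + z)/(-g + z)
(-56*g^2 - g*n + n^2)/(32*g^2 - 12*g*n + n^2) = (-7*g - n)/(4*g - n)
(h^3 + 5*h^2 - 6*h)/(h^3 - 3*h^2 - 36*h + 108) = h*(h - 1)/(h^2 - 9*h + 18)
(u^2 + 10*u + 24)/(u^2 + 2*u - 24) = (u + 4)/(u - 4)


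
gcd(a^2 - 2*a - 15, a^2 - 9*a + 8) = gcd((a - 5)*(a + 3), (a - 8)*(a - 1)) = 1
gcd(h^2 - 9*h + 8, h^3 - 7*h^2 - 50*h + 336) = h - 8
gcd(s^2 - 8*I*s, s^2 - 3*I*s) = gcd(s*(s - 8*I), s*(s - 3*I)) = s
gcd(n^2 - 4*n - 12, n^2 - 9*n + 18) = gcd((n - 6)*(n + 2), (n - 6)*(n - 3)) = n - 6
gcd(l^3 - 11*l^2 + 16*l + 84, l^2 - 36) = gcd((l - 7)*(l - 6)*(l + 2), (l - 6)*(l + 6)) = l - 6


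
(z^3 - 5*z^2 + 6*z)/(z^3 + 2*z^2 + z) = (z^2 - 5*z + 6)/(z^2 + 2*z + 1)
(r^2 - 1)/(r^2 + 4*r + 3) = (r - 1)/(r + 3)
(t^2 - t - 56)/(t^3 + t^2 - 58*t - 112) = 1/(t + 2)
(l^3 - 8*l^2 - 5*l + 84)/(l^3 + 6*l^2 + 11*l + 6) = (l^2 - 11*l + 28)/(l^2 + 3*l + 2)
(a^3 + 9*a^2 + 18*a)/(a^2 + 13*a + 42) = a*(a + 3)/(a + 7)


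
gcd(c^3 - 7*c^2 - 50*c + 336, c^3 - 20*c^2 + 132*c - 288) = c^2 - 14*c + 48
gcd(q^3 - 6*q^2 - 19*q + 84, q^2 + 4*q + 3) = 1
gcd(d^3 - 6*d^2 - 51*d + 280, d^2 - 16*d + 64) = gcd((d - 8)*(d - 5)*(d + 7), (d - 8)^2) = d - 8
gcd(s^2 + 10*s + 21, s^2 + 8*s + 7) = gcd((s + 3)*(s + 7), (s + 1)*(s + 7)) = s + 7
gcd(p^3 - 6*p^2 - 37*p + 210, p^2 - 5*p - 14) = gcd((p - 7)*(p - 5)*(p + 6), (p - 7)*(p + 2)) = p - 7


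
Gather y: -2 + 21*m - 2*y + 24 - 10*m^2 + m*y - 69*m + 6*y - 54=-10*m^2 - 48*m + y*(m + 4) - 32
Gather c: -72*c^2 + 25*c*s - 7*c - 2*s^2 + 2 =-72*c^2 + c*(25*s - 7) - 2*s^2 + 2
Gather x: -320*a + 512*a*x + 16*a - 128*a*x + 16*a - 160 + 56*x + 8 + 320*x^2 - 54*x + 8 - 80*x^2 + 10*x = -288*a + 240*x^2 + x*(384*a + 12) - 144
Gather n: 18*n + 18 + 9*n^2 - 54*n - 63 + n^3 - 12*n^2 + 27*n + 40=n^3 - 3*n^2 - 9*n - 5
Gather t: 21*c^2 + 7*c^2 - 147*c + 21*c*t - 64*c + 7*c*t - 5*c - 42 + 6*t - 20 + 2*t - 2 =28*c^2 - 216*c + t*(28*c + 8) - 64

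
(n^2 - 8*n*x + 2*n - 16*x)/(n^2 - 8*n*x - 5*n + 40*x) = (n + 2)/(n - 5)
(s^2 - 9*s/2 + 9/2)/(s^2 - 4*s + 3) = (s - 3/2)/(s - 1)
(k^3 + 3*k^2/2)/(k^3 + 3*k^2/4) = 2*(2*k + 3)/(4*k + 3)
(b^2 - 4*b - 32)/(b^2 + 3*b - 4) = (b - 8)/(b - 1)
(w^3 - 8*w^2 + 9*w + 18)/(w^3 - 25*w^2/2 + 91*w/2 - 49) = 2*(w^3 - 8*w^2 + 9*w + 18)/(2*w^3 - 25*w^2 + 91*w - 98)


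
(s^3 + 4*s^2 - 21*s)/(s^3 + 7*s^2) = (s - 3)/s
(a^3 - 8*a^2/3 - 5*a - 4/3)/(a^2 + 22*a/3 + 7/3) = (a^2 - 3*a - 4)/(a + 7)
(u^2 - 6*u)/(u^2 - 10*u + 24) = u/(u - 4)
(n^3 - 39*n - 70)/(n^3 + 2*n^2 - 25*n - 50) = (n - 7)/(n - 5)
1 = 1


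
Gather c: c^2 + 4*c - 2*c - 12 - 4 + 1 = c^2 + 2*c - 15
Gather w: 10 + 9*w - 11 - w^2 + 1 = -w^2 + 9*w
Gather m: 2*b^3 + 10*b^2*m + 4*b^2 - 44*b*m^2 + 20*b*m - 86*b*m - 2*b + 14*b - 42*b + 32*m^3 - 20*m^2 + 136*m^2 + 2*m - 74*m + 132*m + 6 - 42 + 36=2*b^3 + 4*b^2 - 30*b + 32*m^3 + m^2*(116 - 44*b) + m*(10*b^2 - 66*b + 60)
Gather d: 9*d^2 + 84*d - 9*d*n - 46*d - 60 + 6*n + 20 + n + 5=9*d^2 + d*(38 - 9*n) + 7*n - 35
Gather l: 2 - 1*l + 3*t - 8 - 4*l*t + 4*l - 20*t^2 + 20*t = l*(3 - 4*t) - 20*t^2 + 23*t - 6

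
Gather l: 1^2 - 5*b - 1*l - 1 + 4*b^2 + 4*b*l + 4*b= 4*b^2 - b + l*(4*b - 1)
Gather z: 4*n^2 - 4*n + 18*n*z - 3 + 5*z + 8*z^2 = 4*n^2 - 4*n + 8*z^2 + z*(18*n + 5) - 3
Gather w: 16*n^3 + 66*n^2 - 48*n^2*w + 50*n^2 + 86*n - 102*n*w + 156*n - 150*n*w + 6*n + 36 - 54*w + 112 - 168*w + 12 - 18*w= 16*n^3 + 116*n^2 + 248*n + w*(-48*n^2 - 252*n - 240) + 160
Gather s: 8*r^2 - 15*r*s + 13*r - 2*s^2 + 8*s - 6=8*r^2 + 13*r - 2*s^2 + s*(8 - 15*r) - 6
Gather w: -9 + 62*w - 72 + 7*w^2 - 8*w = 7*w^2 + 54*w - 81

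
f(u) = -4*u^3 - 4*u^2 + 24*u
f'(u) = -12*u^2 - 8*u + 24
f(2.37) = -18.84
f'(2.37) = -62.36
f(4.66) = -379.80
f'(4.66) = -273.87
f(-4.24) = 131.23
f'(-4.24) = -157.81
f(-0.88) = -21.49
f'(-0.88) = 21.75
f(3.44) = -127.60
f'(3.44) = -145.52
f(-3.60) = 48.38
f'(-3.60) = -102.72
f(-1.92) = -32.51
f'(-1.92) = -4.88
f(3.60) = -152.06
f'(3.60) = -160.32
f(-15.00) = 12240.00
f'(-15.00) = -2556.00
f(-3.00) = 0.00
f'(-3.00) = -60.00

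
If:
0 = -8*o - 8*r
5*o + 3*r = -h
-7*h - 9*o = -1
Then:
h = 2/5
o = -1/5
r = 1/5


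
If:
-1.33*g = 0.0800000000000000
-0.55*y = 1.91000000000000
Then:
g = -0.06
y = -3.47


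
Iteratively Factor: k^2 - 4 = (k + 2)*(k - 2)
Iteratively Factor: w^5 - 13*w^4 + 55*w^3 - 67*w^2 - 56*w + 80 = (w - 1)*(w^4 - 12*w^3 + 43*w^2 - 24*w - 80) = (w - 5)*(w - 1)*(w^3 - 7*w^2 + 8*w + 16) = (w - 5)*(w - 4)*(w - 1)*(w^2 - 3*w - 4) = (w - 5)*(w - 4)*(w - 1)*(w + 1)*(w - 4)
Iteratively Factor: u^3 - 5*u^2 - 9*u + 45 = (u - 3)*(u^2 - 2*u - 15) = (u - 5)*(u - 3)*(u + 3)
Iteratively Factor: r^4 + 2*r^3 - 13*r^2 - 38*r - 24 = (r + 3)*(r^3 - r^2 - 10*r - 8) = (r + 2)*(r + 3)*(r^2 - 3*r - 4) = (r + 1)*(r + 2)*(r + 3)*(r - 4)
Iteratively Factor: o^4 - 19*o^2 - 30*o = (o + 2)*(o^3 - 2*o^2 - 15*o) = (o - 5)*(o + 2)*(o^2 + 3*o) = o*(o - 5)*(o + 2)*(o + 3)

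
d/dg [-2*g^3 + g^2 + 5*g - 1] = -6*g^2 + 2*g + 5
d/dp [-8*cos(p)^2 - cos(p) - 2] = (16*cos(p) + 1)*sin(p)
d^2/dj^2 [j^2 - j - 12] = 2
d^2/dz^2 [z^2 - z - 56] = 2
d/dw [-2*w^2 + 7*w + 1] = 7 - 4*w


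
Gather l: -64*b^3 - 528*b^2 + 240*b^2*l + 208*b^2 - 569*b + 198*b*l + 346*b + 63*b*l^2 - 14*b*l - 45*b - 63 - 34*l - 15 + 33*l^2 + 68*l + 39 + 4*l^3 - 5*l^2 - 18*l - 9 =-64*b^3 - 320*b^2 - 268*b + 4*l^3 + l^2*(63*b + 28) + l*(240*b^2 + 184*b + 16) - 48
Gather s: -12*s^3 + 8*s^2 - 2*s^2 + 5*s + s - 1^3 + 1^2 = -12*s^3 + 6*s^2 + 6*s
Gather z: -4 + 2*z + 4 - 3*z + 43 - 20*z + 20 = 63 - 21*z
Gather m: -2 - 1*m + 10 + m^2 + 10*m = m^2 + 9*m + 8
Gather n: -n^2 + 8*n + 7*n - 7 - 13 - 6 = -n^2 + 15*n - 26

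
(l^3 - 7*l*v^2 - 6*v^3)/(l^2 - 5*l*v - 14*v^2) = (-l^2 + 2*l*v + 3*v^2)/(-l + 7*v)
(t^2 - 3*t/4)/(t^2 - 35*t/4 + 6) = t/(t - 8)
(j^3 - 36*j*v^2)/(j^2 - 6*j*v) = j + 6*v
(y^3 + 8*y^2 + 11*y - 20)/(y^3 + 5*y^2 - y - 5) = (y + 4)/(y + 1)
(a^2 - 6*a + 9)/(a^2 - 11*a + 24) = (a - 3)/(a - 8)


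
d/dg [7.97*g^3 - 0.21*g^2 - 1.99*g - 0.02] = 23.91*g^2 - 0.42*g - 1.99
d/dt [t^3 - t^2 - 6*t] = 3*t^2 - 2*t - 6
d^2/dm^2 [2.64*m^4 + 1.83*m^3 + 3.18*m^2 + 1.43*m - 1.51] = 31.68*m^2 + 10.98*m + 6.36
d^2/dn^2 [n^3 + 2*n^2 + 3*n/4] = 6*n + 4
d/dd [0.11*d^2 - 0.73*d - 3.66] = 0.22*d - 0.73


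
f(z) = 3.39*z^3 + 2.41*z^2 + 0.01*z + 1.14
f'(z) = 10.17*z^2 + 4.82*z + 0.01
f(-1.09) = -0.40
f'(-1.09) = 6.84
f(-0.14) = 1.18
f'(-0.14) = -0.47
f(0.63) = 2.95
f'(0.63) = 7.08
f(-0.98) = 0.25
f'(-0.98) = 5.05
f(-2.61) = -42.74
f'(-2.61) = 56.71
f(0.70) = 3.49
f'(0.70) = 8.37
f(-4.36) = -234.06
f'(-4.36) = 172.32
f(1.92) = 34.04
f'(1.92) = 46.76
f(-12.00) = -5509.86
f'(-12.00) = 1406.65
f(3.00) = 114.39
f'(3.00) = 106.00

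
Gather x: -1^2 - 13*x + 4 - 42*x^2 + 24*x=-42*x^2 + 11*x + 3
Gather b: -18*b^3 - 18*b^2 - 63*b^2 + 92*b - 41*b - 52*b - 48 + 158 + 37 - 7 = -18*b^3 - 81*b^2 - b + 140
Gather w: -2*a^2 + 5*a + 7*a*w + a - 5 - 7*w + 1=-2*a^2 + 6*a + w*(7*a - 7) - 4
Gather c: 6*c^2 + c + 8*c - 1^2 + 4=6*c^2 + 9*c + 3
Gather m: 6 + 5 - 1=10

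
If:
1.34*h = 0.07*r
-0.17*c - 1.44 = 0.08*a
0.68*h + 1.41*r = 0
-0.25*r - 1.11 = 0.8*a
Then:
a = -1.39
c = -7.82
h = 0.00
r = 0.00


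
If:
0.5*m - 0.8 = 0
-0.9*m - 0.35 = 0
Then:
No Solution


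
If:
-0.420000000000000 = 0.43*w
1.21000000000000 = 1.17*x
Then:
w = -0.98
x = 1.03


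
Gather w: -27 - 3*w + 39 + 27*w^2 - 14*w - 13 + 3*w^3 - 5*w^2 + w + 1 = 3*w^3 + 22*w^2 - 16*w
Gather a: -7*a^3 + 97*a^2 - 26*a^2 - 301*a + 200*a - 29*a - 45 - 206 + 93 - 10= -7*a^3 + 71*a^2 - 130*a - 168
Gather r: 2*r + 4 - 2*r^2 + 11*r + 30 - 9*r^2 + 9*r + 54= -11*r^2 + 22*r + 88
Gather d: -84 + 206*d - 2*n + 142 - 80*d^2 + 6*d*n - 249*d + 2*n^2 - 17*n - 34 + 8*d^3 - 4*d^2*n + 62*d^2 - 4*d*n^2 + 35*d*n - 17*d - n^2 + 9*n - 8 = 8*d^3 + d^2*(-4*n - 18) + d*(-4*n^2 + 41*n - 60) + n^2 - 10*n + 16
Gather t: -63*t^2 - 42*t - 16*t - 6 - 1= -63*t^2 - 58*t - 7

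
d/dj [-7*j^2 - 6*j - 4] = -14*j - 6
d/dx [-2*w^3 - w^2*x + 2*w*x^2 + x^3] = -w^2 + 4*w*x + 3*x^2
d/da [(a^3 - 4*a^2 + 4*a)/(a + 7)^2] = (a^3 + 21*a^2 - 60*a + 28)/(a^3 + 21*a^2 + 147*a + 343)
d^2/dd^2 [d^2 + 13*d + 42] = 2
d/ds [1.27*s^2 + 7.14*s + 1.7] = 2.54*s + 7.14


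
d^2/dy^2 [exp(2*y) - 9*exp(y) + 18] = (4*exp(y) - 9)*exp(y)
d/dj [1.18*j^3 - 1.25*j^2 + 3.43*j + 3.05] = 3.54*j^2 - 2.5*j + 3.43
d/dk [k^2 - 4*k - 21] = 2*k - 4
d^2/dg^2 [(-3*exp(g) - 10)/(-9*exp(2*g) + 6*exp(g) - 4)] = (243*exp(4*g) + 3402*exp(3*g) - 2268*exp(2*g) - 1008*exp(g) + 288)*exp(g)/(729*exp(6*g) - 1458*exp(5*g) + 1944*exp(4*g) - 1512*exp(3*g) + 864*exp(2*g) - 288*exp(g) + 64)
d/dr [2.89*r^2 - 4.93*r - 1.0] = 5.78*r - 4.93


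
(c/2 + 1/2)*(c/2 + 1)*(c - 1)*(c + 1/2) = c^4/4 + 5*c^3/8 - 5*c/8 - 1/4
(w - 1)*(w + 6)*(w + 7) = w^3 + 12*w^2 + 29*w - 42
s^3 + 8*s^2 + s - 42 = (s - 2)*(s + 3)*(s + 7)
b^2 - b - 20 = (b - 5)*(b + 4)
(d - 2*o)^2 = d^2 - 4*d*o + 4*o^2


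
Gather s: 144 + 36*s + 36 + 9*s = 45*s + 180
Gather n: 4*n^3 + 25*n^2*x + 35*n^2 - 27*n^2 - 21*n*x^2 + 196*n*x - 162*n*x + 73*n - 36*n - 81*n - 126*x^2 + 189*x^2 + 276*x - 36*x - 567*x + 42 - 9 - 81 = 4*n^3 + n^2*(25*x + 8) + n*(-21*x^2 + 34*x - 44) + 63*x^2 - 327*x - 48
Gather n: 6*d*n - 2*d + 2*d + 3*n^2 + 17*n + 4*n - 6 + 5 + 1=3*n^2 + n*(6*d + 21)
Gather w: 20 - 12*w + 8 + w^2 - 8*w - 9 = w^2 - 20*w + 19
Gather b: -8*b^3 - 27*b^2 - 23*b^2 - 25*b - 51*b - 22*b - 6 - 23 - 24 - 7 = -8*b^3 - 50*b^2 - 98*b - 60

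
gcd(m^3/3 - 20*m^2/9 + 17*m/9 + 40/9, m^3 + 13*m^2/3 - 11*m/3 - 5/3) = 1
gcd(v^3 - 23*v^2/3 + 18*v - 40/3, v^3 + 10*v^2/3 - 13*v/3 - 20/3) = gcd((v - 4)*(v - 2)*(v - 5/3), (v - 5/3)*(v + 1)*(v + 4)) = v - 5/3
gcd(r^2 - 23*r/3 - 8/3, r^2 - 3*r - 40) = r - 8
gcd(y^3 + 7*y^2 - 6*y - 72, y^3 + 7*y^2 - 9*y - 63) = y - 3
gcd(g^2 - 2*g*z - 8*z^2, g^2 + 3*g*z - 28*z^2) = -g + 4*z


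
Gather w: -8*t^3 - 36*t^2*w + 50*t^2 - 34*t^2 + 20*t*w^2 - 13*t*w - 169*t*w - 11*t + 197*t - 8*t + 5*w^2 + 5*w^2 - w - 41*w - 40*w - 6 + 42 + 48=-8*t^3 + 16*t^2 + 178*t + w^2*(20*t + 10) + w*(-36*t^2 - 182*t - 82) + 84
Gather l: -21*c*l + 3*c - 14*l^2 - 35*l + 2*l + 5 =3*c - 14*l^2 + l*(-21*c - 33) + 5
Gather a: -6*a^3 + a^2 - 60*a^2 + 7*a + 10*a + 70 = -6*a^3 - 59*a^2 + 17*a + 70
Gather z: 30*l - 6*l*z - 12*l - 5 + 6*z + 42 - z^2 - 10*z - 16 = 18*l - z^2 + z*(-6*l - 4) + 21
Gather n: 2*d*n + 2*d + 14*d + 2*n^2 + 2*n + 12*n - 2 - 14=16*d + 2*n^2 + n*(2*d + 14) - 16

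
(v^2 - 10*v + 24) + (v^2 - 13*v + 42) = 2*v^2 - 23*v + 66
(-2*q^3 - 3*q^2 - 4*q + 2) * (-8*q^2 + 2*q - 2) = 16*q^5 + 20*q^4 + 30*q^3 - 18*q^2 + 12*q - 4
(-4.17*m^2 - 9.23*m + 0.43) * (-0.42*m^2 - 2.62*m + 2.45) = 1.7514*m^4 + 14.802*m^3 + 13.7855*m^2 - 23.7401*m + 1.0535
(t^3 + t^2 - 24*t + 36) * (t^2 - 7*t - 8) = t^5 - 6*t^4 - 39*t^3 + 196*t^2 - 60*t - 288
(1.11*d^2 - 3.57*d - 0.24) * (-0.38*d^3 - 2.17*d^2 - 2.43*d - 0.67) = -0.4218*d^5 - 1.0521*d^4 + 5.1408*d^3 + 8.4522*d^2 + 2.9751*d + 0.1608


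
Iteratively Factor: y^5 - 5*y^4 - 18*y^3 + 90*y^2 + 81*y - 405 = (y - 3)*(y^4 - 2*y^3 - 24*y^2 + 18*y + 135) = (y - 3)*(y + 3)*(y^3 - 5*y^2 - 9*y + 45) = (y - 5)*(y - 3)*(y + 3)*(y^2 - 9) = (y - 5)*(y - 3)*(y + 3)^2*(y - 3)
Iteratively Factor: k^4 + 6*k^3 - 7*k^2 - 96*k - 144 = (k + 4)*(k^3 + 2*k^2 - 15*k - 36) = (k + 3)*(k + 4)*(k^2 - k - 12) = (k - 4)*(k + 3)*(k + 4)*(k + 3)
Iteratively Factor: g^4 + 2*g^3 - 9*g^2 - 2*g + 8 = (g + 4)*(g^3 - 2*g^2 - g + 2) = (g - 2)*(g + 4)*(g^2 - 1) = (g - 2)*(g - 1)*(g + 4)*(g + 1)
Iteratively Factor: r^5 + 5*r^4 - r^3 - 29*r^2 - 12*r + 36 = (r - 2)*(r^4 + 7*r^3 + 13*r^2 - 3*r - 18) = (r - 2)*(r + 3)*(r^3 + 4*r^2 + r - 6) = (r - 2)*(r + 2)*(r + 3)*(r^2 + 2*r - 3) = (r - 2)*(r + 2)*(r + 3)^2*(r - 1)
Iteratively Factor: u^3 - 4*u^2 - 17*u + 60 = (u + 4)*(u^2 - 8*u + 15) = (u - 5)*(u + 4)*(u - 3)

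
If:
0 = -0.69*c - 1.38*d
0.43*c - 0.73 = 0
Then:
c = 1.70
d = -0.85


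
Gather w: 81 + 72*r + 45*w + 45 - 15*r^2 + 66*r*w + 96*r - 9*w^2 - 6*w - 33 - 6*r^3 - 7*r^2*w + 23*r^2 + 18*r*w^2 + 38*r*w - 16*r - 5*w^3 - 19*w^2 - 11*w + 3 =-6*r^3 + 8*r^2 + 152*r - 5*w^3 + w^2*(18*r - 28) + w*(-7*r^2 + 104*r + 28) + 96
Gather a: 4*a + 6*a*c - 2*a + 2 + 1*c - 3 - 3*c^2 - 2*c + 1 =a*(6*c + 2) - 3*c^2 - c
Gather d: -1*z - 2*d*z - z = -2*d*z - 2*z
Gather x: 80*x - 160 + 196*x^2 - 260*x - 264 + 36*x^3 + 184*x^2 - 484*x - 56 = 36*x^3 + 380*x^2 - 664*x - 480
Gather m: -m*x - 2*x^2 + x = -m*x - 2*x^2 + x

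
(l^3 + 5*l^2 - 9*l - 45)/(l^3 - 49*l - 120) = (l - 3)/(l - 8)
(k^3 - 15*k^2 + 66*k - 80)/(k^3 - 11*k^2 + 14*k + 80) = (k - 2)/(k + 2)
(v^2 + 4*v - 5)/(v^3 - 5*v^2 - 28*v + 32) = (v + 5)/(v^2 - 4*v - 32)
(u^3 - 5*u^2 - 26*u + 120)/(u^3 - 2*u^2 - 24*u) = (u^2 + u - 20)/(u*(u + 4))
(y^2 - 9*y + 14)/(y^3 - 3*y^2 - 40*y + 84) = 1/(y + 6)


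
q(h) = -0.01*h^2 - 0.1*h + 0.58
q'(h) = -0.02*h - 0.1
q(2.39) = 0.28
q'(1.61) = -0.13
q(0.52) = 0.53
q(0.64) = 0.51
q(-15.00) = -0.17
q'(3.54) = -0.17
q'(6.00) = -0.22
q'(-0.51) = -0.09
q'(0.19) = -0.10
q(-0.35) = 0.61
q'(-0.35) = -0.09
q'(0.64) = -0.11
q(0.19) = 0.56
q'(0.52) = -0.11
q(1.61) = 0.39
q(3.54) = 0.10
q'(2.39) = -0.15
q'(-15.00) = 0.20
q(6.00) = -0.38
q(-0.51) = 0.63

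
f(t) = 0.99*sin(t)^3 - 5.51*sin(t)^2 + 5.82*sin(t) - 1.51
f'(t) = 2.97*sin(t)^2*cos(t) - 11.02*sin(t)*cos(t) + 5.82*cos(t)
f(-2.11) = -11.19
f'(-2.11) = -8.97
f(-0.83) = -9.20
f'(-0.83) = 10.51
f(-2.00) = -12.10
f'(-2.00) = -7.61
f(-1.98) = -12.25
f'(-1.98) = -7.33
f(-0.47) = -5.37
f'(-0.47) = 10.18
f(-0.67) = -7.49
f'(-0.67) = 10.82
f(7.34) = 0.03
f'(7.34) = -0.75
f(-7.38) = -11.75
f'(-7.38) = 8.21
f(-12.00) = 0.18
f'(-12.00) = 0.64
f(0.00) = -1.51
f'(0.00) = 5.82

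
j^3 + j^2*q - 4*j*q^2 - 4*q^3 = (j - 2*q)*(j + q)*(j + 2*q)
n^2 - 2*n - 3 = (n - 3)*(n + 1)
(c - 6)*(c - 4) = c^2 - 10*c + 24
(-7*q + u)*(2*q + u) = -14*q^2 - 5*q*u + u^2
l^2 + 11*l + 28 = (l + 4)*(l + 7)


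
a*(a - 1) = a^2 - a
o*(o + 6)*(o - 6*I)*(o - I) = o^4 + 6*o^3 - 7*I*o^3 - 6*o^2 - 42*I*o^2 - 36*o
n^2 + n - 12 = (n - 3)*(n + 4)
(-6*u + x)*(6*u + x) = -36*u^2 + x^2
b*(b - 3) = b^2 - 3*b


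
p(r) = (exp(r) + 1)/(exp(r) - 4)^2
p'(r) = exp(r)/(exp(r) - 4)^2 - 2*(exp(r) + 1)*exp(r)/(exp(r) - 4)^3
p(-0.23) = 0.17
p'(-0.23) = 0.16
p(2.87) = 0.10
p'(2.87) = -0.16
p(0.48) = 0.46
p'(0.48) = 0.91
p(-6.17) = 0.06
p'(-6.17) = 0.00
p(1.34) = 147.17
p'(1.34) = 6328.51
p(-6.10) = 0.06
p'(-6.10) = 0.00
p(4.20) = 0.02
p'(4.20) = -0.02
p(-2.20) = 0.07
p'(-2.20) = 0.01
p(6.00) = 0.00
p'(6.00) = 0.00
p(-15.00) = 0.06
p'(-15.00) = 0.00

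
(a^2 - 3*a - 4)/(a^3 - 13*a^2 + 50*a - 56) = (a + 1)/(a^2 - 9*a + 14)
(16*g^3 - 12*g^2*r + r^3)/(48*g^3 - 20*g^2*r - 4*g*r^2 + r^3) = (-2*g + r)/(-6*g + r)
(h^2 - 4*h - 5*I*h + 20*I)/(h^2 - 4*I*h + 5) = (h - 4)/(h + I)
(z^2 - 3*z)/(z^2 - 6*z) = (z - 3)/(z - 6)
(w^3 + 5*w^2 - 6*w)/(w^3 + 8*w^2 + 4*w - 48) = w*(w - 1)/(w^2 + 2*w - 8)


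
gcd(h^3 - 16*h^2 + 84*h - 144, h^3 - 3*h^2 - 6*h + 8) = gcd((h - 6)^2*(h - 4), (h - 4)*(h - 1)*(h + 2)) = h - 4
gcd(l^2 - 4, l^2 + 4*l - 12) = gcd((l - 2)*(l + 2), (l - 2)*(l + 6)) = l - 2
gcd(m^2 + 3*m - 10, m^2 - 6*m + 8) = m - 2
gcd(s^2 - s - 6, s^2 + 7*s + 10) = s + 2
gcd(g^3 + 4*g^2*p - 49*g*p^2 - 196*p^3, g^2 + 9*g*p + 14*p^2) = g + 7*p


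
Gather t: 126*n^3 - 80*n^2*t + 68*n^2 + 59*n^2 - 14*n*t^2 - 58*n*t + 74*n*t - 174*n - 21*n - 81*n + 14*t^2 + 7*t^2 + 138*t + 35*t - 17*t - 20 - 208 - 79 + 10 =126*n^3 + 127*n^2 - 276*n + t^2*(21 - 14*n) + t*(-80*n^2 + 16*n + 156) - 297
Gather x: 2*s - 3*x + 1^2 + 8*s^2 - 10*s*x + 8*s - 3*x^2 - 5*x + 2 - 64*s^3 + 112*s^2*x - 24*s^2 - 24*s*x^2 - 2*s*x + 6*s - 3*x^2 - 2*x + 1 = -64*s^3 - 16*s^2 + 16*s + x^2*(-24*s - 6) + x*(112*s^2 - 12*s - 10) + 4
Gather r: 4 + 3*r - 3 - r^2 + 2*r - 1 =-r^2 + 5*r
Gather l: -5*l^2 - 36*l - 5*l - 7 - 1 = -5*l^2 - 41*l - 8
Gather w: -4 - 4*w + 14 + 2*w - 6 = 4 - 2*w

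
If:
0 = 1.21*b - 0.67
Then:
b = 0.55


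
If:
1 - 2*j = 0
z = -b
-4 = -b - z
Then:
No Solution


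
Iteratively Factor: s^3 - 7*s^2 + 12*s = (s - 4)*(s^2 - 3*s) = (s - 4)*(s - 3)*(s)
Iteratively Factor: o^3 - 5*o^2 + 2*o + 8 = (o + 1)*(o^2 - 6*o + 8) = (o - 2)*(o + 1)*(o - 4)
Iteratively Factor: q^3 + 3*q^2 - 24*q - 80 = (q - 5)*(q^2 + 8*q + 16) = (q - 5)*(q + 4)*(q + 4)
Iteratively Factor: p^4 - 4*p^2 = (p)*(p^3 - 4*p) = p^2*(p^2 - 4) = p^2*(p - 2)*(p + 2)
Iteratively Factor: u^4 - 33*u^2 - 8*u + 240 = (u - 3)*(u^3 + 3*u^2 - 24*u - 80) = (u - 3)*(u + 4)*(u^2 - u - 20) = (u - 5)*(u - 3)*(u + 4)*(u + 4)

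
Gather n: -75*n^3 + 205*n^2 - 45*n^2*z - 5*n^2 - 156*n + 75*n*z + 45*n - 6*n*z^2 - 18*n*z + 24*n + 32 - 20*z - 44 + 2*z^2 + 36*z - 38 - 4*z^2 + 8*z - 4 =-75*n^3 + n^2*(200 - 45*z) + n*(-6*z^2 + 57*z - 87) - 2*z^2 + 24*z - 54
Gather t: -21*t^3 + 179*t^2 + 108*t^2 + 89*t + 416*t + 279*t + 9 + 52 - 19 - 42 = -21*t^3 + 287*t^2 + 784*t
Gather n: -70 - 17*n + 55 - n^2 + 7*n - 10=-n^2 - 10*n - 25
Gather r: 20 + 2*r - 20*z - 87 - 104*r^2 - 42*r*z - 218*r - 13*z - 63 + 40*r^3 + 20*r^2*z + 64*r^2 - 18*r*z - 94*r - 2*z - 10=40*r^3 + r^2*(20*z - 40) + r*(-60*z - 310) - 35*z - 140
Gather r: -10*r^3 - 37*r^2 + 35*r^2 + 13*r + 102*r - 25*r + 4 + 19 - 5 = -10*r^3 - 2*r^2 + 90*r + 18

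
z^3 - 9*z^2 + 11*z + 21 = (z - 7)*(z - 3)*(z + 1)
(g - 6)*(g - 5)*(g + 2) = g^3 - 9*g^2 + 8*g + 60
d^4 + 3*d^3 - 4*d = d*(d - 1)*(d + 2)^2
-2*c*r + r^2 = r*(-2*c + r)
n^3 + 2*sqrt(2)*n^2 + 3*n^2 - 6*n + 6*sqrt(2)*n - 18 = (n + 3)*(n - sqrt(2))*(n + 3*sqrt(2))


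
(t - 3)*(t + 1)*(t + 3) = t^3 + t^2 - 9*t - 9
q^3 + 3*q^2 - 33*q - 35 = (q - 5)*(q + 1)*(q + 7)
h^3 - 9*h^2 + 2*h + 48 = (h - 8)*(h - 3)*(h + 2)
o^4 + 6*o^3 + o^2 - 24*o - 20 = (o - 2)*(o + 1)*(o + 2)*(o + 5)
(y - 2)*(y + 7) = y^2 + 5*y - 14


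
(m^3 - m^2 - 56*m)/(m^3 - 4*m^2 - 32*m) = (m + 7)/(m + 4)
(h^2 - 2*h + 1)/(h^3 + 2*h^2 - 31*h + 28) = (h - 1)/(h^2 + 3*h - 28)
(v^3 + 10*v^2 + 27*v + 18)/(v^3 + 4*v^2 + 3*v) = (v + 6)/v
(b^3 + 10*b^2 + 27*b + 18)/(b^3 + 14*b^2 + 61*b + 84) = (b^2 + 7*b + 6)/(b^2 + 11*b + 28)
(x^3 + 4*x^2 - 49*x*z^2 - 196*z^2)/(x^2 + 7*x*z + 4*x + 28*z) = x - 7*z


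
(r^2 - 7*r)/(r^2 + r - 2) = r*(r - 7)/(r^2 + r - 2)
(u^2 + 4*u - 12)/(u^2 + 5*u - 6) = (u - 2)/(u - 1)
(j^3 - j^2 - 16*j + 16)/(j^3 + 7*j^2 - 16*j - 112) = (j - 1)/(j + 7)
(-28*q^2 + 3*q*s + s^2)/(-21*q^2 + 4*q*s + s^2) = (4*q - s)/(3*q - s)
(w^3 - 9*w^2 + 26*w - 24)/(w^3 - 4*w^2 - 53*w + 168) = (w^2 - 6*w + 8)/(w^2 - w - 56)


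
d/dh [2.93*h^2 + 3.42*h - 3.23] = 5.86*h + 3.42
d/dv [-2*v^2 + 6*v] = 6 - 4*v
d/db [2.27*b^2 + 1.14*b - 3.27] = 4.54*b + 1.14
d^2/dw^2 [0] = 0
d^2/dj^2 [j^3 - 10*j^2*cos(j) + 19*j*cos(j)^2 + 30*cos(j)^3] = 10*j^2*cos(j) + 40*j*sin(j) - 38*j*cos(2*j) + 6*j - 38*sin(2*j) - 85*cos(j)/2 - 135*cos(3*j)/2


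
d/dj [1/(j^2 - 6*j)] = 2*(3 - j)/(j^2*(j - 6)^2)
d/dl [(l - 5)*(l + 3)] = 2*l - 2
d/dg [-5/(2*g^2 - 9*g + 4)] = 5*(4*g - 9)/(2*g^2 - 9*g + 4)^2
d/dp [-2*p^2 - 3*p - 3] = -4*p - 3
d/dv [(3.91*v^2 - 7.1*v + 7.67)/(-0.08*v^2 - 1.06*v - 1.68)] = (-4.7126*v^2 - 11.9104*v + 20.0582)/(0.0064*v^4 + 0.1696*v^3 + 1.3924*v^2 + 3.5616*v + 2.8224)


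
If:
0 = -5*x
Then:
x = 0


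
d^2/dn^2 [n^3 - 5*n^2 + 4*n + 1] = 6*n - 10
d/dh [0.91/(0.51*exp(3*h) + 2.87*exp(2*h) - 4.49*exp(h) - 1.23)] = (-1.3923*exp(2*h) - 5.2234*exp(h) + 4.0859)*exp(h)/(0.51*exp(3*h) + 2.87*exp(2*h) - 4.49*exp(h) - 1.23)^2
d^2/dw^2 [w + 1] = 0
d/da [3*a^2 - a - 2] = 6*a - 1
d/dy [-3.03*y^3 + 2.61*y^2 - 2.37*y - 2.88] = -9.09*y^2 + 5.22*y - 2.37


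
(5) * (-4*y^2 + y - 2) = -20*y^2 + 5*y - 10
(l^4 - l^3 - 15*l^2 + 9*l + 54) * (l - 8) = l^5 - 9*l^4 - 7*l^3 + 129*l^2 - 18*l - 432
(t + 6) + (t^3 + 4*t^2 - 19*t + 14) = t^3 + 4*t^2 - 18*t + 20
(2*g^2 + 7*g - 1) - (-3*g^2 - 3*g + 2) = 5*g^2 + 10*g - 3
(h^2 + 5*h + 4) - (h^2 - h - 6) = 6*h + 10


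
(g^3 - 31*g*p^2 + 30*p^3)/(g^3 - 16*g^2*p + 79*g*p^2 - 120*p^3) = (g^2 + 5*g*p - 6*p^2)/(g^2 - 11*g*p + 24*p^2)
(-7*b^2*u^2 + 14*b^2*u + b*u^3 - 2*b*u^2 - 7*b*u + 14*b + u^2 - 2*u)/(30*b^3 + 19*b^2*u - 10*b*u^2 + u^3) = (-7*b^2*u^2 + 14*b^2*u + b*u^3 - 2*b*u^2 - 7*b*u + 14*b + u^2 - 2*u)/(30*b^3 + 19*b^2*u - 10*b*u^2 + u^3)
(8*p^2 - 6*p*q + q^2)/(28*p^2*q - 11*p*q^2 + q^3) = (2*p - q)/(q*(7*p - q))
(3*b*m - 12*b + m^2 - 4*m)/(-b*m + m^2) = (-3*b*m + 12*b - m^2 + 4*m)/(m*(b - m))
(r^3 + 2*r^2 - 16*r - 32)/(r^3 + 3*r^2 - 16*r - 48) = (r + 2)/(r + 3)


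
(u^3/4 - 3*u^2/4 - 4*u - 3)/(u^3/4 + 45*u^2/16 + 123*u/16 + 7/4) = 4*(u^3 - 3*u^2 - 16*u - 12)/(4*u^3 + 45*u^2 + 123*u + 28)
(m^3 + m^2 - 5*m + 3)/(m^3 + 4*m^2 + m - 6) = (m - 1)/(m + 2)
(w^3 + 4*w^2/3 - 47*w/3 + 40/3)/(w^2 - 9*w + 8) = (3*w^2 + 7*w - 40)/(3*(w - 8))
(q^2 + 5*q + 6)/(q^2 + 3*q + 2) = (q + 3)/(q + 1)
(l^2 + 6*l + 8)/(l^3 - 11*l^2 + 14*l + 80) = (l + 4)/(l^2 - 13*l + 40)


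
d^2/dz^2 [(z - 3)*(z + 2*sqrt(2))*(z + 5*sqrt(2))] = 6*z - 6 + 14*sqrt(2)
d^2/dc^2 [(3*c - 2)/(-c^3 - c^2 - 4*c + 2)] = 2*(-(3*c - 2)*(3*c^2 + 2*c + 4)^2 + (9*c^2 + 6*c + (3*c - 2)*(3*c + 1) + 12)*(c^3 + c^2 + 4*c - 2))/(c^3 + c^2 + 4*c - 2)^3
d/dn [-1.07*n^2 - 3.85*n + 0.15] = -2.14*n - 3.85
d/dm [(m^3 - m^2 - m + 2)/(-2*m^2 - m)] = (-2*m^4 - 2*m^3 - m^2 + 8*m + 2)/(m^2*(4*m^2 + 4*m + 1))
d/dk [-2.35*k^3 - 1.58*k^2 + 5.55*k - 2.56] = -7.05*k^2 - 3.16*k + 5.55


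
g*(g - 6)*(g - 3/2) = g^3 - 15*g^2/2 + 9*g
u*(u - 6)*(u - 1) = u^3 - 7*u^2 + 6*u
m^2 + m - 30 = (m - 5)*(m + 6)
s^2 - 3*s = s*(s - 3)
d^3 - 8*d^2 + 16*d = d*(d - 4)^2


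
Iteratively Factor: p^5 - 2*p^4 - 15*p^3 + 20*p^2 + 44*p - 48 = (p + 3)*(p^4 - 5*p^3 + 20*p - 16) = (p - 4)*(p + 3)*(p^3 - p^2 - 4*p + 4) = (p - 4)*(p + 2)*(p + 3)*(p^2 - 3*p + 2) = (p - 4)*(p - 2)*(p + 2)*(p + 3)*(p - 1)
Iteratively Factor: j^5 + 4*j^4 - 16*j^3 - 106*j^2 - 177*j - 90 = (j + 1)*(j^4 + 3*j^3 - 19*j^2 - 87*j - 90) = (j + 1)*(j + 2)*(j^3 + j^2 - 21*j - 45) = (j + 1)*(j + 2)*(j + 3)*(j^2 - 2*j - 15) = (j + 1)*(j + 2)*(j + 3)^2*(j - 5)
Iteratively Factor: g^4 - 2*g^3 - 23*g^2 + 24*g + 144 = (g + 3)*(g^3 - 5*g^2 - 8*g + 48) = (g - 4)*(g + 3)*(g^2 - g - 12) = (g - 4)*(g + 3)^2*(g - 4)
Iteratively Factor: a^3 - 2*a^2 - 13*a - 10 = (a - 5)*(a^2 + 3*a + 2) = (a - 5)*(a + 1)*(a + 2)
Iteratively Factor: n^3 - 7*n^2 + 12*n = (n - 4)*(n^2 - 3*n) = (n - 4)*(n - 3)*(n)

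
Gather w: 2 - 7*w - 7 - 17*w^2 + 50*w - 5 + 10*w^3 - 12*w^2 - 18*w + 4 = 10*w^3 - 29*w^2 + 25*w - 6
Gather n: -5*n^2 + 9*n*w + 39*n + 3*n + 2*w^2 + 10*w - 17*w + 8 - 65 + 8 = -5*n^2 + n*(9*w + 42) + 2*w^2 - 7*w - 49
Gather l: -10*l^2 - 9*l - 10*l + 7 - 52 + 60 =-10*l^2 - 19*l + 15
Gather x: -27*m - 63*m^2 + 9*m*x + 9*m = -63*m^2 + 9*m*x - 18*m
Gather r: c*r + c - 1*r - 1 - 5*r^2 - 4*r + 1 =c - 5*r^2 + r*(c - 5)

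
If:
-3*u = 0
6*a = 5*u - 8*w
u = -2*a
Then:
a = 0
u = 0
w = 0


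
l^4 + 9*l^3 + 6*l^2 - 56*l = l*(l - 2)*(l + 4)*(l + 7)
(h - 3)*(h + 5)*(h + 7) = h^3 + 9*h^2 - h - 105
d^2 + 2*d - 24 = (d - 4)*(d + 6)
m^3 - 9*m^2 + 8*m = m*(m - 8)*(m - 1)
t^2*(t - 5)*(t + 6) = t^4 + t^3 - 30*t^2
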